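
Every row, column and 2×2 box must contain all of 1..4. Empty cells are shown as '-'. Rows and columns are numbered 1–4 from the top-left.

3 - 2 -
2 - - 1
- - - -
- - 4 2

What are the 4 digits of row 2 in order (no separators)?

row 1, column 4 = 4 (sole candidate).
row 2, column 2 = 4: row 2 has {1,2}; col 2 has {}; box has {2,3} → only 4 remains.
row 2, column 3 = 3: row 2 has {1,2,4}; col 3 has {2,4}; box has {1,2,4} → only 3 remains.

2431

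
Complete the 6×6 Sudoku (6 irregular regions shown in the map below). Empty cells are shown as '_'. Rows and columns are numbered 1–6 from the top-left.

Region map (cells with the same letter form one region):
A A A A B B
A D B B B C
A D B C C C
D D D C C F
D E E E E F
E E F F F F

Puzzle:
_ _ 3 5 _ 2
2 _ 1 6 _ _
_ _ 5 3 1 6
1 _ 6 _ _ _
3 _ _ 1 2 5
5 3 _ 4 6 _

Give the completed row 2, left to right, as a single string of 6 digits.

row 1, column 5 = 4: row 1 has {2,3,5}; col 5 has {1,2,6}; region has {1,2,5,6} → only 4 remains.
row 2, column 5 = 3: row 2 has {1,2,6}; col 5 has {1,2,4,6}; region has {1,2,4,5,6} → only 3 remains.
row 2, column 6 = 4: row 2 has {1,2,3,6}; col 6 has {2,5,6}; region has {1,3,6} → only 4 remains.
row 3, column 1 = 4: row 3 has {1,3,5,6}; col 1 has {1,2,3,5}; region has {2,3,5} → only 4 remains.
row 3, column 2 = 2: row 3 has {1,3,4,5,6}; col 2 has {3}; region has {1,3,6} → only 2 remains.
row 4, column 4 = 2: row 4 has {1,6}; col 4 has {1,3,4,5,6}; region has {1,3,4,6} → only 2 remains.
row 4, column 5 = 5: row 4 has {1,2,6}; col 5 has {1,2,3,4,6}; region has {1,2,3,4,6} → only 5 remains.
row 4, column 6 = 3: row 4 has {1,2,5,6}; col 6 has {2,4,5,6}; region has {4,5,6} → only 3 remains.
row 5, column 3 = 4: row 5 has {1,2,3,5}; col 3 has {1,3,5,6}; region has {1,2,3,5} → only 4 remains.
row 6, column 3 = 2: row 6 has {3,4,5,6}; col 3 has {1,3,4,5,6}; region has {3,4,5,6} → only 2 remains.
row 6, column 6 = 1: row 6 has {2,3,4,5,6}; col 6 has {2,3,4,5,6}; region has {2,3,4,5,6} → only 1 remains.
row 1, column 1 = 6: row 1 has {2,3,4,5}; col 1 has {1,2,3,4,5}; region has {2,3,4,5} → only 6 remains.
row 1, column 2 = 1: row 1 has {2,3,4,5,6}; col 2 has {2,3}; region has {2,3,4,5,6} → only 1 remains.
row 2, column 2 = 5: row 2 has {1,2,3,4,6}; col 2 has {1,2,3}; region has {1,2,3,6} → only 5 remains.

251634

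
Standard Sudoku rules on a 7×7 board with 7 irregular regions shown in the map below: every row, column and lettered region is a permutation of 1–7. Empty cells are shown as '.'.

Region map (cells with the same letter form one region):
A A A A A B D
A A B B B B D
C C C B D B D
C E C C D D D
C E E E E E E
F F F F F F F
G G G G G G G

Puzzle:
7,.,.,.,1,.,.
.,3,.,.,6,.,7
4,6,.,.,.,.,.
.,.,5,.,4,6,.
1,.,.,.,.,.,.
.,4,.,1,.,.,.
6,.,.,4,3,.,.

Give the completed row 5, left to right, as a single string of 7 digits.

r5c7 = 4: in column 7, 4 can only go here (every other open cell in that column sees a 4).
r6c7 = 6 (hidden single in column 7).
r1c3 = 4 (hidden single in region A).
r1c4 = 6 (hidden single in row 1).
r2c6 = 4 (hidden single in row 2).
r2c3 = 1 (hidden single in row 2).
r3c7 = 1 (hidden single in row 3).
r4c2 = 1 (hidden single in row 4).
r4c4 = 7 (hidden single in row 4).
r3c6 = 7 (hidden single in row 3).
r5c3 = 6: in row 5, 6 can only go here (every other open cell in that row sees a 6).
r7c6 = 1 (hidden single in row 7).
Singles propagation stalls before every target cell is settled. Branch on r7c3 (candidates {2,7}).
  Try r7c3 = 2: this forces r3c3=3, r4c1=2, r4c7=3, r6c3=7, r7c7=5, r1c7=2; then region A has no cell left for 2 — contradiction.
So r7c3 = 7.
r6c5 = 7 (hidden single in row 6).
r5c2 = 7: in row 5, 7 can only go here (every other open cell in that row sees a 7).
Singles propagation stalls; r5c4 is still open with candidates {2,3,5}.
  Try r5c4 = 2: this forces r2c4=5, r3c4=3, r5c5=5; then row 3 has no cell left for 5 — contradiction.
  Try r5c4 = 5: this forces r2c4=2, r3c4=3, r5c5=2, r5c6=3, r1c6=5, r2c1=5; then row 6 has no cell left for 5 — contradiction.
So r5c4 = 3.
r3c3 = 3 (hidden single in row 3).
r4c1 = 2 (sole candidate).
r4c7 = 3 (sole candidate).
r6c3 = 2 (sole candidate).
r2c1 = 5 (sole candidate).
r2c4 = 2 (sole candidate).
r3c4 = 5 (sole candidate).
r3c5 = 2 (sole candidate).
r5c5 = 5: row 5 has {1,3,4,6,7}; col 5 has {1,2,3,4,6,7}; region has {1,3,4,6,7} → only 5 remains.
r5c6 = 2: row 5 has {1,3,4,5,6,7}; col 6 has {1,4,6,7}; region has {1,3,4,5,6,7} → only 2 remains.

1763524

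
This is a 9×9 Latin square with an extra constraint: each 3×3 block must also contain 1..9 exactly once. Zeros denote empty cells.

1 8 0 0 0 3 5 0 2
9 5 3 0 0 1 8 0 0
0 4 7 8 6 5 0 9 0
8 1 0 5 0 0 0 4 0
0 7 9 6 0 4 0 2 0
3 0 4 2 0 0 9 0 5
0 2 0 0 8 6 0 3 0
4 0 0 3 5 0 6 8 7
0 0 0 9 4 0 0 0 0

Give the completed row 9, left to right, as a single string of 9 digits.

638947251

row 1, column 3 = 6 (sole candidate).
row 1, column 8 = 7 (sole candidate).
row 2, column 8 = 6 (sole candidate).
row 2, column 9 = 4 (sole candidate).
row 3, column 1 = 2 (sole candidate).
row 4, column 3 = 2 (sole candidate).
row 5, column 1 = 5 (sole candidate).
row 6, column 2 = 6 (sole candidate).
row 6, column 8 = 1 (sole candidate).
row 7, column 1 = 7 (sole candidate).
row 7, column 4 = 1 (sole candidate).
row 7, column 7 = 4 (sole candidate).
row 7, column 9 = 9 (sole candidate).
row 8, column 2 = 9 (sole candidate).
row 8, column 3 = 1 (sole candidate).
row 8, column 6 = 2 (sole candidate).
row 9, column 1 = 6: row 9 has {4,9}; col 1 has {1,2,3,4,5,7,8,9}; box has {1,2,4,7,9} → only 6 remains.
row 9, column 2 = 3: row 9 has {4,6,9}; col 2 has {1,2,4,5,6,7,8,9}; box has {1,2,4,6,7,9} → only 3 remains.
row 9, column 6 = 7: row 9 has {3,4,6,9}; col 6 has {1,2,3,4,5,6}; box has {1,2,3,4,5,6,8,9} → only 7 remains.
row 9, column 8 = 5: row 9 has {3,4,6,7,9}; col 8 has {1,2,3,4,6,7,8,9}; box has {3,4,6,7,8,9} → only 5 remains.
row 9, column 9 = 1: row 9 has {3,4,5,6,7,9}; col 9 has {2,4,5,7,9}; box has {3,4,5,6,7,8,9} → only 1 remains.
row 1, column 4 = 4 (sole candidate).
row 1, column 5 = 9 (sole candidate).
row 2, column 4 = 7 (sole candidate).
row 2, column 5 = 2 (sole candidate).
row 3, column 9 = 3 (sole candidate).
row 4, column 6 = 9 (sole candidate).
row 4, column 9 = 6 (sole candidate).
row 5, column 7 = 3 (sole candidate).
row 5, column 9 = 8 (sole candidate).
row 6, column 5 = 7 (sole candidate).
row 6, column 6 = 8 (sole candidate).
row 7, column 3 = 5 (sole candidate).
row 9, column 3 = 8: row 9 has {1,3,4,5,6,7,9}; col 3 has {1,2,3,4,5,6,7,9}; box has {1,2,3,4,5,6,7,9} → only 8 remains.
row 9, column 7 = 2: row 9 has {1,3,4,5,6,7,8,9}; col 7 has {3,4,5,6,8,9}; box has {1,3,4,5,6,7,8,9} → only 2 remains.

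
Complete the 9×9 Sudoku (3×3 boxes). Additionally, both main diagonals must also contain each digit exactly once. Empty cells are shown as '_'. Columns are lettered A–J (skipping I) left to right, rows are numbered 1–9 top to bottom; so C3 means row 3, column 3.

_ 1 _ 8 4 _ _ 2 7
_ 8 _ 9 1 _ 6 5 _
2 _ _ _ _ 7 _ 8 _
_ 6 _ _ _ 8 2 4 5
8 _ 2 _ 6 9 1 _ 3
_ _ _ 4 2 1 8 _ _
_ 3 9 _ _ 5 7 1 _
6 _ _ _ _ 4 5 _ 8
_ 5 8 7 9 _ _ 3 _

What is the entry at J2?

J2 = 4: row 2 has {1,5,6,8,9}; col 9 has {3,5,7,8}; box has {2,5,6,7,8} → only 4 remains.

4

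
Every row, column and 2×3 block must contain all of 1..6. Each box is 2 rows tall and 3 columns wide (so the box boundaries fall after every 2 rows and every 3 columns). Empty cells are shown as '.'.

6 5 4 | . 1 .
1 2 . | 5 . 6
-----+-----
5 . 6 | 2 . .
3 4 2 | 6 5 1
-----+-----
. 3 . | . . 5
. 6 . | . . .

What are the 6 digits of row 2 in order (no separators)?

row 1, column 4 = 3: row 1 has {1,4,5,6}; col 4 has {2,5,6}; box has {1,5,6} → only 3 remains.
row 1, column 6 = 2: row 1 has {1,3,4,5,6}; col 6 has {1,5,6}; box has {1,3,5,6} → only 2 remains.
row 2, column 3 = 3: row 2 has {1,2,5,6}; col 3 has {2,4,6}; box has {1,2,4,5,6} → only 3 remains.
row 2, column 5 = 4: row 2 has {1,2,3,5,6}; col 5 has {1,5}; box has {1,2,3,5,6} → only 4 remains.

123546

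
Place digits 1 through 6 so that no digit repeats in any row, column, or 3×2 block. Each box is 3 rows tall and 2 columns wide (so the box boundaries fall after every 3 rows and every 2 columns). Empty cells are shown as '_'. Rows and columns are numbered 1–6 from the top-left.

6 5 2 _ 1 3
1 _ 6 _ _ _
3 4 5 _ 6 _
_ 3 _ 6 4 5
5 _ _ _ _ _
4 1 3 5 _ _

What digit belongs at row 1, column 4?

4

row 1, column 4 = 4: row 1 has {1,2,3,5,6}; col 4 has {5,6}; box has {2,5,6} → only 4 remains.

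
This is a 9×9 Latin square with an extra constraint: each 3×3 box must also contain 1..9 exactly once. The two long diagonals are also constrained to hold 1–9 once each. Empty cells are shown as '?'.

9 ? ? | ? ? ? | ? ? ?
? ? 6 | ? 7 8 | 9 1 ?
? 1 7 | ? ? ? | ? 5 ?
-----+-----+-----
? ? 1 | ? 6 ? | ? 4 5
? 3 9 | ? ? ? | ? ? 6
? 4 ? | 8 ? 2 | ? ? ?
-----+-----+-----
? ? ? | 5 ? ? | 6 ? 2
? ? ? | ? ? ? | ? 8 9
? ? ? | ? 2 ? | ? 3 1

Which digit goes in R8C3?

4

R2C2 = 5: row 2 has {1,6,7,8,9}; col 2 has {1,3,4}; box has {1,6,7,9}; main diagonal has {1,2,6,7,8,9} → only 5 remains.
R4C4 = 3: row 4 has {1,4,5,6}; col 4 has {5,8}; box has {2,6,8}; main diagonal has {1,2,5,6,7,8,9} → only 3 remains.
R5C5 = 4: row 5 has {3,6,9}; col 5 has {2,6,7}; box has {2,3,6,8}; main diagonal has {1,2,3,5,6,7,8,9}; anti-diagonal has {1,8} → only 4 remains.
R6C3 = 5: row 6 has {2,4,8}; col 3 has {1,6,7,9}; box has {1,3,4,9} → only 5 remains.
R7C3 = 3: row 7 has {2,5,6}; col 3 has {1,5,6,7,9}; box has {}; anti-diagonal has {1,4,8} → only 3 remains.
R7C8 = 7: row 7 has {2,3,5,6}; col 8 has {1,3,4,5,8}; box has {1,2,3,6,8,9} → only 7 remains.
R1C9 = 7: row 1 has {9}; col 9 has {1,2,5,6,9}; box has {1,5,9}; anti-diagonal has {1,3,4,8} → only 7 remains.
R3C7 = 2: row 3 has {1,5,7}; col 7 has {6,9}; box has {1,5,7,9}; anti-diagonal has {1,3,4,7,8} → only 2 remains.
R4C6 = 9: row 4 has {1,3,4,5,6}; col 6 has {2,8}; box has {2,3,4,6,8}; anti-diagonal has {1,2,3,4,7,8} → only 9 remains.
R5C8 = 2: row 5 has {3,4,6,9}; col 8 has {1,3,4,5,7,8}; box has {4,5,6} → only 2 remains.
R6C5 = 1: row 6 has {2,4,5,8}; col 5 has {2,4,6,7}; box has {2,3,4,6,8,9} → only 1 remains.
R6C8 = 9: row 6 has {1,2,4,5,8}; col 8 has {1,2,3,4,5,7,8}; box has {2,4,5,6} → only 9 remains.
R6C9 = 3: row 6 has {1,2,4,5,8,9}; col 9 has {1,2,5,6,7,9}; box has {2,4,5,6,9} → only 3 remains.
R8C2 = 6: row 8 has {8,9}; col 2 has {1,3,4,5}; box has {3}; anti-diagonal has {1,2,3,4,7,8,9} → only 6 remains.
R8C5 = 3: row 8 has {6,8,9}; col 5 has {1,2,4,6,7}; box has {2,5} → only 3 remains.
R9C1 = 5: row 9 has {1,2,3}; col 1 has {9}; box has {3,6}; anti-diagonal has {1,2,3,4,6,7,8,9} → only 5 remains.
R9C7 = 4: row 9 has {1,2,3,5}; col 7 has {2,6,9}; box has {1,2,3,6,7,8,9} → only 4 remains.
R1C5 = 5: row 1 has {7,9}; col 5 has {1,2,3,4,6,7}; box has {7,8} → only 5 remains.
R1C8 = 6: row 1 has {5,7,9}; col 8 has {1,2,3,4,5,7,8,9}; box has {1,2,5,7,9} → only 6 remains.
R2C9 = 4: row 2 has {1,5,6,7,8,9}; col 9 has {1,2,3,5,6,7,9}; box has {1,2,5,6,7,9} → only 4 remains.
R3C5 = 9: row 3 has {1,2,5,7}; col 5 has {1,2,3,4,5,6,7}; box has {5,7,8} → only 9 remains.
R3C9 = 8: row 3 has {1,2,5,7,9}; col 9 has {1,2,3,4,5,6,7,9}; box has {1,2,4,5,6,7,9} → only 8 remains.
R5C4 = 7: row 5 has {2,3,4,6,9}; col 4 has {3,5,8}; box has {1,2,3,4,6,8,9} → only 7 remains.
R5C6 = 5: row 5 has {2,3,4,6,7,9}; col 6 has {2,8,9}; box has {1,2,3,4,6,7,8,9} → only 5 remains.
R6C7 = 7: row 6 has {1,2,3,4,5,8,9}; col 7 has {2,4,6,9}; box has {2,3,4,5,6,9} → only 7 remains.
R7C5 = 8: row 7 has {2,3,5,6,7}; col 5 has {1,2,3,4,5,6,7,9}; box has {2,3,5} → only 8 remains.
R8C7 = 5: row 8 has {3,6,8,9}; col 7 has {2,4,6,7,9}; box has {1,2,3,4,6,7,8,9} → only 5 remains.
R9C3 = 8: row 9 has {1,2,3,4,5}; col 3 has {1,3,5,6,7,9}; box has {3,5,6} → only 8 remains.
R1C7 = 3: row 1 has {5,6,7,9}; col 7 has {2,4,5,6,7,9}; box has {1,2,4,5,6,7,8,9} → only 3 remains.
R2C4 = 2: row 2 has {1,4,5,6,7,8,9}; col 4 has {3,5,7,8}; box has {5,7,8,9} → only 2 remains.
R4C7 = 8: row 4 has {1,3,4,5,6,9}; col 7 has {2,3,4,5,6,7,9}; box has {2,3,4,5,6,7,9} → only 8 remains.
R5C1 = 8: row 5 has {2,3,4,5,6,7,9}; col 1 has {5,9}; box has {1,3,4,5,9} → only 8 remains.
R5C7 = 1: row 5 has {2,3,4,5,6,7,8,9}; col 7 has {2,3,4,5,6,7,8,9}; box has {2,3,4,5,6,7,8,9} → only 1 remains.
R6C1 = 6: row 6 has {1,2,3,4,5,7,8,9}; col 1 has {5,8,9}; box has {1,3,4,5,8,9} → only 6 remains.
R7C2 = 9: row 7 has {2,3,5,6,7,8}; col 2 has {1,3,4,5,6}; box has {3,5,6,8} → only 9 remains.
R9C2 = 7: row 9 has {1,2,3,4,5,8}; col 2 has {1,3,4,5,6,9}; box has {3,5,6,8,9} → only 7 remains.
R9C6 = 6: row 9 has {1,2,3,4,5,7,8}; col 6 has {2,5,8,9}; box has {2,3,5,8} → only 6 remains.
R2C1 = 3: row 2 has {1,2,4,5,6,7,8,9}; col 1 has {5,6,8,9}; box has {1,5,6,7,9} → only 3 remains.
R3C1 = 4: row 3 has {1,2,5,7,8,9}; col 1 has {3,5,6,8,9}; box has {1,3,5,6,7,9} → only 4 remains.
R3C4 = 6: row 3 has {1,2,4,5,7,8,9}; col 4 has {2,3,5,7,8}; box has {2,5,7,8,9} → only 6 remains.
R3C6 = 3: row 3 has {1,2,4,5,6,7,8,9}; col 6 has {2,5,6,8,9}; box has {2,5,6,7,8,9} → only 3 remains.
R4C2 = 2: row 4 has {1,3,4,5,6,8,9}; col 2 has {1,3,4,5,6,7,9}; box has {1,3,4,5,6,8,9} → only 2 remains.
R7C1 = 1: row 7 has {2,3,5,6,7,8,9}; col 1 has {3,4,5,6,8,9}; box has {3,5,6,7,8,9} → only 1 remains.
R7C6 = 4: row 7 has {1,2,3,5,6,7,8,9}; col 6 has {2,3,5,6,8,9}; box has {2,3,5,6,8} → only 4 remains.
R8C1 = 2: row 8 has {3,5,6,8,9}; col 1 has {1,3,4,5,6,8,9}; box has {1,3,5,6,7,8,9} → only 2 remains.
R8C3 = 4: row 8 has {2,3,5,6,8,9}; col 3 has {1,3,5,6,7,8,9}; box has {1,2,3,5,6,7,8,9} → only 4 remains.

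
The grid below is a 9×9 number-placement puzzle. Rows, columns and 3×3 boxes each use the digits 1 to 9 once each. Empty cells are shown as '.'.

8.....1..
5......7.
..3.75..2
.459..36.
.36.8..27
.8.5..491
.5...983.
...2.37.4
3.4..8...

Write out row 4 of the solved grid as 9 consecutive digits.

R4C9 = 8: row 4 has {3,4,5,6,9}; col 9 has {1,2,4,7}; box has {1,2,3,4,6,7,9} → only 8 remains.
R5C7 = 5: row 5 has {2,3,6,7,8}; col 7 has {1,3,4,7,8}; box has {1,2,3,4,6,7,8,9} → only 5 remains.
R7C9 = 6: row 7 has {3,5,8,9}; col 9 has {1,2,4,7,8}; box has {3,4,7,8} → only 6 remains.
R2C4 = 8: in row 2, 8 can only go here (every other open cell in that row sees an 8).
R3C8 = 8: in row 3, 8 can only go here (every other open cell in that row sees an 8).
R5C1 = 9: in row 5, 9 can only go here (every other open cell in that row sees a 9).
R6C5 = 3: in row 6, 3 can only go here (every other open cell in that row sees a 3).
R2C9 = 3: in row 2, 3 can only go here (every other open cell in that row sees a 3).
R1C4 = 3: in row 1, 3 can only go here (every other open cell in that row sees a 3).
R6C6 = 6: in row 6, 6 can only go here (every other open cell in that row sees a 6).
R8C3 = 8: in row 8, 8 can only go here (every other open cell in that row sees an 8).
R8C2 = 9: in row 8, 9 can only go here (every other open cell in that row sees a 9).
R3C7 = 9: in row 3, 9 can only go here (every other open cell in that row sees a 9).
R1C9 = 5: row 1 has {1,3,8}; col 9 has {1,2,3,4,6,7,8}; box has {1,2,3,7,8,9} → only 5 remains.
R2C7 = 6: row 2 has {3,5,7,8}; col 7 has {1,3,4,5,7,8,9}; box has {1,2,3,5,7,8,9} → only 6 remains.
R9C7 = 2: row 9 has {3,4,8}; col 7 has {1,3,4,5,6,7,8,9}; box has {3,4,6,7,8} → only 2 remains.
R9C9 = 9: row 9 has {2,3,4,8}; col 9 has {1,2,3,4,5,6,7,8}; box has {2,3,4,6,7,8} → only 9 remains.
R1C8 = 4: row 1 has {1,3,5,8}; col 8 has {2,3,6,7,8,9}; box has {1,2,3,5,6,7,8,9} → only 4 remains.
R1C6 = 2: row 1 has {1,3,4,5,8}; col 6 has {3,5,6,8,9}; box has {3,5,7,8} → only 2 remains.
R3C1 = 4: in column 1, 4 can only go here (every other open cell in that column sees a 4).
R8C1 = 6: in column 1, 6 can only go here (every other open cell in that column sees a 6).
R2C2 = 2: in column 2, 2 can only go here (every other open cell in that column sees a 2).
R4C5 = 2: in column 5, 2 can only go here (every other open cell in that column sees a 2).
R4C6 = 7: in column 6, 7 can only go here (every other open cell in that column sees a 7).
R4C1 = 1: row 4 has {2,3,4,5,6,7,8,9}; col 1 has {3,4,5,6,8,9}; box has {3,4,5,6,8,9} → only 1 remains.

145927368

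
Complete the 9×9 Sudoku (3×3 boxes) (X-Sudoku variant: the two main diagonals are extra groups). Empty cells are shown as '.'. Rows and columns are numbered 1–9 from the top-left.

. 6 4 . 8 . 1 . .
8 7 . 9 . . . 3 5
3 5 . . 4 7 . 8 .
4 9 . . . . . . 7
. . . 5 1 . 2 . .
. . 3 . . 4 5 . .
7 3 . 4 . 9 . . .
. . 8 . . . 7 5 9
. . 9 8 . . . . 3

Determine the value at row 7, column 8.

2

row 1, column 9 = 2 (sole candidate).
row 3, column 3 = 2 (sole candidate).
row 3, column 9 = 6 (sole candidate).
row 4, column 4 = 6 (sole candidate).
row 4, column 6 = 8 (sole candidate).
row 4, column 7 = 3 (sole candidate).
row 4, column 8 = 1 (sole candidate).
row 5, column 1 = 6 (sole candidate).
row 5, column 2 = 8 (sole candidate).
row 5, column 3 = 7 (sole candidate).
row 5, column 6 = 3 (sole candidate).
row 5, column 9 = 4 (sole candidate).
row 6, column 4 = 7 (sole candidate).
row 6, column 9 = 8 (sole candidate).
row 7, column 7 = 8 (sole candidate).
row 7, column 9 = 1 (sole candidate).
row 8, column 2 = 4 (sole candidate).
row 9, column 1 = 5 (sole candidate).
row 1, column 1 = 9 (sole candidate).
row 1, column 4 = 3 (sole candidate).
row 1, column 6 = 5 (sole candidate).
row 1, column 8 = 7 (sole candidate).
row 2, column 3 = 1 (sole candidate).
row 2, column 7 = 4 (sole candidate).
row 3, column 4 = 1 (sole candidate).
row 3, column 7 = 9 (sole candidate).
row 4, column 3 = 5 (sole candidate).
row 4, column 5 = 2 (sole candidate).
row 5, column 8 = 9 (sole candidate).
row 6, column 5 = 9 (sole candidate).
row 6, column 8 = 6 (sole candidate).
row 7, column 3 = 6 (sole candidate).
row 7, column 5 = 5 (sole candidate).
row 7, column 8 = 2: row 7 has {1,3,4,5,6,7,8,9}; col 8 has {1,3,5,6,7,8,9}; box has {1,3,5,7,8,9} → only 2 remains.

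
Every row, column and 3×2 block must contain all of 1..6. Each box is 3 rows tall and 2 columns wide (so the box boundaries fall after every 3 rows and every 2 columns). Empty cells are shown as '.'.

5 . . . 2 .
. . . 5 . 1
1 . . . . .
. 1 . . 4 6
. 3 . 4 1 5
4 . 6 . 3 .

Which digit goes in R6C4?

R2C5 = 6 (sole candidate).
R3C5 = 5 (sole candidate).
R4C1 = 2 (sole candidate).
R4C4 = 3 (sole candidate).
R5C1 = 6 (sole candidate).
R5C3 = 2 (sole candidate).
R6C2 = 5 (sole candidate).
R6C4 = 1: row 6 has {3,4,5,6}; col 4 has {3,4,5}; box has {2,3,4,6} → only 1 remains.

1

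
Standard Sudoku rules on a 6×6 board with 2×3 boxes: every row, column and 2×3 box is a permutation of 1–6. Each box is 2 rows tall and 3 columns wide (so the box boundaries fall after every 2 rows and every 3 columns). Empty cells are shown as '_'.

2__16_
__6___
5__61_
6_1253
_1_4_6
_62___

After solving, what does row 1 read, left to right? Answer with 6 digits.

234165

r3c6 = 4 (sole candidate).
r4c2 = 4 (sole candidate).
r5c1 = 3 (sole candidate).
r5c3 = 5 (sole candidate).
r5c5 = 2 (sole candidate).
r6c1 = 4 (sole candidate).
r6c5 = 3 (sole candidate).
r1c6 = 5: row 1 has {1,2,6}; col 6 has {3,4,6}; box has {1,6} → only 5 remains.
r2c1 = 1 (sole candidate).
r2c4 = 3 (sole candidate).
r2c5 = 4 (sole candidate).
r2c6 = 2 (sole candidate).
r3c3 = 3 (sole candidate).
r6c4 = 5 (sole candidate).
r6c6 = 1 (sole candidate).
r1c2 = 3: row 1 has {1,2,5,6}; col 2 has {1,4,6}; box has {1,2,6} → only 3 remains.
r1c3 = 4: row 1 has {1,2,3,5,6}; col 3 has {1,2,3,5,6}; box has {1,2,3,6} → only 4 remains.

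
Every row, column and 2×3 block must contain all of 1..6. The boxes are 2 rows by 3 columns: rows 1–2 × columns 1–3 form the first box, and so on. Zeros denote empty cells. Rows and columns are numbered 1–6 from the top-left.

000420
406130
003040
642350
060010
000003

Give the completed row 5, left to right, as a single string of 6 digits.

R2C6 = 5: row 2 has {1,3,4,6}; col 6 has {3}; box has {1,2,3,4} → only 5 remains.
R4C6 = 1: row 4 has {2,3,4,5,6}; col 6 has {3,5}; box has {3,4,5} → only 1 remains.
R6C5 = 6: row 6 has {3}; col 5 has {1,2,3,4,5}; box has {1,3} → only 6 remains.
R1C6 = 6: row 1 has {2,4}; col 6 has {1,3,5}; box has {1,2,3,4,5} → only 6 remains.
R2C2 = 2: row 2 has {1,3,4,5,6}; col 2 has {4,6}; box has {4,6} → only 2 remains.
R3C6 = 2: row 3 has {3,4}; col 6 has {1,3,5,6}; box has {1,3,4,5} → only 2 remains.
R5C6 = 4: row 5 has {1,6}; col 6 has {1,2,3,5,6}; box has {1,3,6} → only 4 remains.
R3C4 = 6: row 3 has {2,3,4}; col 4 has {1,3,4}; box has {1,2,3,4,5} → only 6 remains.
R5C3 = 5: row 5 has {1,4,6}; col 3 has {2,3,6}; box has {6} → only 5 remains.
R5C4 = 2: row 5 has {1,4,5,6}; col 4 has {1,3,4,6}; box has {1,3,4,6} → only 2 remains.
R6C2 = 1: row 6 has {3,6}; col 2 has {2,4,6}; box has {5,6} → only 1 remains.
R6C3 = 4: row 6 has {1,3,6}; col 3 has {2,3,5,6}; box has {1,5,6} → only 4 remains.
R6C4 = 5: row 6 has {1,3,4,6}; col 4 has {1,2,3,4,6}; box has {1,2,3,4,6} → only 5 remains.
R1C3 = 1: row 1 has {2,4,6}; col 3 has {2,3,4,5,6}; box has {2,4,6} → only 1 remains.
R3C2 = 5: row 3 has {2,3,4,6}; col 2 has {1,2,4,6}; box has {2,3,4,6} → only 5 remains.
R5C1 = 3: row 5 has {1,2,4,5,6}; col 1 has {4,6}; box has {1,4,5,6} → only 3 remains.

365214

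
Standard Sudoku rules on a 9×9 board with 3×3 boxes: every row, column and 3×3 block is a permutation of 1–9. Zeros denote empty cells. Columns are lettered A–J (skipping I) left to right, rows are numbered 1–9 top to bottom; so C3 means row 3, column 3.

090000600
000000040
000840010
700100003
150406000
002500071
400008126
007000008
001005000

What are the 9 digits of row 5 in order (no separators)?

153476892

B7 = 3: row 7 has {1,2,4,6,8}; col 2 has {5,9}; box has {1,4,7} → only 3 remains.
C1 = 4: in row 1, 4 can only go here (every other open cell in that row sees a 4).
E5 = 7: in row 5, 7 can only go here (every other open cell in that row sees a 7).
E7 = 9: row 7 has {1,2,3,4,6,8}; col 5 has {4,7}; box has {5,8} → only 9 remains.
C7 = 5: row 7 has {1,2,3,4,6,8,9}; col 3 has {1,2,4,7}; box has {1,3,4,7} → only 5 remains.
D7 = 7: row 7 has {1,2,3,4,5,6,8,9}; col 4 has {1,4,5,8}; box has {5,8,9} → only 7 remains.
C5 = 3: in row 5, 3 can only go here (every other open cell in that row sees a 3).
C3 = 6: row 3 has {1,4,8}; col 3 has {1,2,3,4,5,7}; box has {4,9} → only 6 remains.
C2 = 8: row 2 has {4}; col 3 has {1,2,3,4,5,6,7}; box has {4,6,9} → only 8 remains.
C4 = 9: row 4 has {1,3,7}; col 3 has {1,2,3,4,5,6,7,8}; box has {1,2,3,5,7} → only 9 remains.
F4 = 2: row 4 has {1,3,7,9}; col 6 has {5,6,8}; box has {1,4,5,6,7} → only 2 remains.
E4 = 8: row 4 has {1,2,3,7,9}; col 5 has {4,7,9}; box has {1,2,4,5,6,7} → only 8 remains.
E6 = 3: row 6 has {1,2,5,7}; col 5 has {4,7,8,9}; box has {1,2,4,5,6,7,8} → only 3 remains.
F6 = 9: row 6 has {1,2,3,5,7}; col 6 has {2,5,6,8}; box has {1,2,3,4,5,6,7,8} → only 9 remains.
H1 = 8: in row 1, 8 can only go here (every other open cell in that row sees an 8).
H5 = 9: row 5 has {1,3,4,5,6,7}; col 8 has {1,2,4,7,8}; box has {1,3,7} → only 9 remains.
J5 = 2: row 5 has {1,3,4,5,6,7,9}; col 9 has {1,3,6,8}; box has {1,3,7,9} → only 2 remains.
H9 = 3: row 9 has {1,5}; col 8 has {1,2,4,7,8,9}; box has {1,2,6,8} → only 3 remains.
G5 = 8: row 5 has {1,2,3,4,5,6,7,9}; col 7 has {1,6}; box has {1,2,3,7,9} → only 8 remains.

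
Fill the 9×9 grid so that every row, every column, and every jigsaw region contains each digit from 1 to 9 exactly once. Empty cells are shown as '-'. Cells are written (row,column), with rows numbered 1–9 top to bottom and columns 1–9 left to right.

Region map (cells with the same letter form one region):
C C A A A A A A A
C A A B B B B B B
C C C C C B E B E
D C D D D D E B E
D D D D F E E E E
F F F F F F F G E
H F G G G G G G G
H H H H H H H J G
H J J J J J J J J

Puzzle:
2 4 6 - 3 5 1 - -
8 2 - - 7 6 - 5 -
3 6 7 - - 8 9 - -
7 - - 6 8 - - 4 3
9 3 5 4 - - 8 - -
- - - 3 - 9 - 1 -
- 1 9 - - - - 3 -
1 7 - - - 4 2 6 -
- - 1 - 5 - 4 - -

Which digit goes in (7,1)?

5

(2,3) = 4: row 2 has {2,5,6,7,8}; col 3 has {1,5,6,7,9}; region has {1,2,3,5,6} → only 4 remains.
(2,7) = 3: row 2 has {2,4,5,6,7,8}; col 7 has {1,2,4,8,9}; region has {4,5,6,7,8} → only 3 remains.
(3,5) = 1: row 3 has {3,6,7,8,9}; col 5 has {3,5,7,8}; region has {2,3,4,6,7,8} → only 1 remains.
(3,8) = 2: row 3 has {1,3,6,7,8,9}; col 8 has {1,3,4,5,6}; region has {3,4,5,6,7,8} → only 2 remains.
(4,3) = 2: row 4 has {3,4,6,7,8}; col 3 has {1,4,5,6,7,9}; region has {3,4,5,6,7,8,9} → only 2 remains.
(4,6) = 1: row 4 has {2,3,4,6,7,8}; col 6 has {4,5,6,8,9}; region has {2,3,4,5,6,7,8,9} → only 1 remains.
(4,7) = 5: row 4 has {1,2,3,4,6,7,8}; col 7 has {1,2,3,4,8,9}; region has {3,8,9} → only 5 remains.
(5,8) = 7: row 5 has {3,4,5,8,9}; col 8 has {1,2,3,4,5,6}; region has {3,5,8,9} → only 7 remains.
(6,3) = 8: row 6 has {1,3,9}; col 3 has {1,2,4,5,6,7,9}; region has {1,3,9} → only 8 remains.
(8,3) = 3: row 8 has {1,2,4,6,7}; col 3 has {1,2,4,5,6,7,8,9}; region has {1,2,4,7} → only 3 remains.
(8,5) = 9: row 8 has {1,2,3,4,6,7}; col 5 has {1,3,5,7,8}; region has {1,2,3,4,7} → only 9 remains.
(9,1) = 6: row 9 has {1,4,5}; col 1 has {1,2,3,7,8,9}; region has {1,2,3,4,7,9} → only 6 remains.
(3,4) = 5: row 3 has {1,2,3,6,7,8,9}; col 4 has {3,4,6}; region has {1,2,3,4,6,7,8} → only 5 remains.
(3,9) = 4: row 3 has {1,2,3,5,6,7,8,9}; col 9 has {3}; region has {3,5,7,8,9} → only 4 remains.
(4,2) = 9: row 4 has {1,2,3,4,5,6,7,8}; col 2 has {1,2,3,4,6,7}; region has {1,2,3,4,5,6,7,8} → only 9 remains.
(5,6) = 2: row 5 has {3,4,5,7,8,9}; col 6 has {1,4,5,6,8,9}; region has {3,4,5,7,8,9} → only 2 remains.
(6,2) = 5: row 6 has {1,3,8,9}; col 2 has {1,2,3,4,6,7,9}; region has {1,3,8,9} → only 5 remains.
(6,9) = 6: row 6 has {1,3,5,8,9}; col 9 has {3,4}; region has {2,3,4,5,7,8,9} → only 6 remains.
(7,1) = 5: row 7 has {1,3,9}; col 1 has {1,2,3,6,7,8,9}; region has {1,2,3,4,6,7,9} → only 5 remains.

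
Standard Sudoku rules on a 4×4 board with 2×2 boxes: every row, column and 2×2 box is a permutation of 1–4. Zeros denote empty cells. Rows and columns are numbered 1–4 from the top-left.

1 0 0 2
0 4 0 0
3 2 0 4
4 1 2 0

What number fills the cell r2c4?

1

r1c2 = 3: row 1 has {1,2}; col 2 has {1,2,4}; box has {1,4} → only 3 remains.
r1c3 = 4: row 1 has {1,2,3}; col 3 has {2}; box has {2} → only 4 remains.
r2c1 = 2: row 2 has {4}; col 1 has {1,3,4}; box has {1,3,4} → only 2 remains.
r3c3 = 1: row 3 has {2,3,4}; col 3 has {2,4}; box has {2,4} → only 1 remains.
r4c4 = 3: row 4 has {1,2,4}; col 4 has {2,4}; box has {1,2,4} → only 3 remains.
r2c3 = 3: row 2 has {2,4}; col 3 has {1,2,4}; box has {2,4} → only 3 remains.
r2c4 = 1: row 2 has {2,3,4}; col 4 has {2,3,4}; box has {2,3,4} → only 1 remains.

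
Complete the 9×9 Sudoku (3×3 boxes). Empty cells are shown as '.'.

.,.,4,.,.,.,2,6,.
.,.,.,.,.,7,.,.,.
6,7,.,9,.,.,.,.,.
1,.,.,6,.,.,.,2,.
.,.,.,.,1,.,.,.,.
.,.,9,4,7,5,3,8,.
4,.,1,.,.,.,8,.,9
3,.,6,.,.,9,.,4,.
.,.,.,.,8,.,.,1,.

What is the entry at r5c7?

r6c1 = 2 (sole candidate).
r6c2 = 6 (sole candidate).
r6c9 = 1 (sole candidate).
r1c9 = 7 (hidden single in row 1).
r2c5 = 6 (hidden single in row 2).
r7c6 = 6 (hidden single in row 7).
r8c4 = 1 (hidden single in row 8).
r8c2 = 8 (hidden single in row 8).
r8c7 = 7 (hidden single in row 8).
r4c3 = 7 (hidden single in row 4).
r4c6 = 8 (hidden single in row 4).
r5c8 = 7 (hidden single in row 5).
r5c7 = 9: in row 5, 9 can only go here (every other open cell in that row sees a 9).

9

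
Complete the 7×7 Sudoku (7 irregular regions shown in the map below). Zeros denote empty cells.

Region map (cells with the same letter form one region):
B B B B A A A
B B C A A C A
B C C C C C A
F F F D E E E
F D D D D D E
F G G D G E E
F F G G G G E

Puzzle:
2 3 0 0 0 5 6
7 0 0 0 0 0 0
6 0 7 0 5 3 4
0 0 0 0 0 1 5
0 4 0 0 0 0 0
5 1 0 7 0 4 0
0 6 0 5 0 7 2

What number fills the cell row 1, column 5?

7

row 2, column 2 = 5 (sole candidate).
row 3, column 2 = 2 (sole candidate).
row 3, column 4 = 1 (sole candidate).
row 4, column 2 = 7 (sole candidate).
row 6, column 7 = 3 (sole candidate).
row 1, column 4 = 4 (sole candidate).
row 2, column 6 = 6 (sole candidate).
row 2, column 7 = 1 (sole candidate).
row 4, column 5 = 6 (sole candidate).
row 5, column 6 = 2 (sole candidate).
row 5, column 7 = 7 (sole candidate).
row 6, column 5 = 2 (sole candidate).
row 1, column 3 = 1 (sole candidate).
row 1, column 5 = 7: row 1 has {1,2,3,4,5,6}; col 5 has {2,5,6}; region has {1,4,5,6} → only 7 remains.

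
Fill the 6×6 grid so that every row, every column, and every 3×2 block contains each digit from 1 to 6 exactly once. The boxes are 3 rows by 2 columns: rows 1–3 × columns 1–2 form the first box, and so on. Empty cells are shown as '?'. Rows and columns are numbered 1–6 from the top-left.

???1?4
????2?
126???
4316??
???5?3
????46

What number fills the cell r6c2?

1

r3c6 = 5: row 3 has {1,2,6}; col 6 has {3,4,6}; box has {2,4} → only 5 remains.
r4c5 = 5: row 4 has {1,3,4,6}; col 5 has {2,4}; box has {3,4,6} → only 5 remains.
r4c6 = 2: row 4 has {1,3,4,5,6}; col 6 has {3,4,5,6}; box has {3,4,5,6} → only 2 remains.
r5c5 = 1: row 5 has {3,5}; col 5 has {2,4,5}; box has {2,3,4,5,6} → only 1 remains.
r2c6 = 1: row 2 has {2}; col 6 has {2,3,4,5,6}; box has {2,4,5} → only 1 remains.
r3c5 = 3: row 3 has {1,2,5,6}; col 5 has {1,2,4,5}; box has {1,2,4,5} → only 3 remains.
r5c2 = 6: row 5 has {1,3,5}; col 2 has {2,3}; box has {3,4} → only 6 remains.
r1c2 = 5: row 1 has {1,4}; col 2 has {2,3,6}; box has {1,2} → only 5 remains.
r1c5 = 6: row 1 has {1,4,5}; col 5 has {1,2,3,4,5}; box has {1,2,3,4,5} → only 6 remains.
r2c2 = 4: row 2 has {1,2}; col 2 has {2,3,5,6}; box has {1,2,5} → only 4 remains.
r2c4 = 3: row 2 has {1,2,4}; col 4 has {1,5,6}; box has {1,6} → only 3 remains.
r3c4 = 4: row 3 has {1,2,3,5,6}; col 4 has {1,3,5,6}; box has {1,3,6} → only 4 remains.
r5c1 = 2: row 5 has {1,3,5,6}; col 1 has {1,4}; box has {3,4,6} → only 2 remains.
r5c3 = 4: row 5 has {1,2,3,5,6}; col 3 has {1,6}; box has {1,5,6} → only 4 remains.
r6c1 = 5: row 6 has {4,6}; col 1 has {1,2,4}; box has {2,3,4,6} → only 5 remains.
r6c2 = 1: row 6 has {4,5,6}; col 2 has {2,3,4,5,6}; box has {2,3,4,5,6} → only 1 remains.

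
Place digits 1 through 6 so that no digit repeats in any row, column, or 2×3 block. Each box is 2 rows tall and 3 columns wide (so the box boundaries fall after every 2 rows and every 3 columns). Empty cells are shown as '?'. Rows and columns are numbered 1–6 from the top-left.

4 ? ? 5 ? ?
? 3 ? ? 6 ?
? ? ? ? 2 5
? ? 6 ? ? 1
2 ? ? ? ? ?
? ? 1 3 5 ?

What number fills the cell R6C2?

R1C3 = 2 (sole candidate).
R1C6 = 3 (sole candidate).
R2C3 = 5 (sole candidate).
R4C4 = 4 (sole candidate).
R4C5 = 3 (sole candidate).
R6C1 = 6 (sole candidate).
R6C2 = 4: row 6 has {1,3,5,6}; col 2 has {3}; box has {1,2,6} → only 4 remains.

4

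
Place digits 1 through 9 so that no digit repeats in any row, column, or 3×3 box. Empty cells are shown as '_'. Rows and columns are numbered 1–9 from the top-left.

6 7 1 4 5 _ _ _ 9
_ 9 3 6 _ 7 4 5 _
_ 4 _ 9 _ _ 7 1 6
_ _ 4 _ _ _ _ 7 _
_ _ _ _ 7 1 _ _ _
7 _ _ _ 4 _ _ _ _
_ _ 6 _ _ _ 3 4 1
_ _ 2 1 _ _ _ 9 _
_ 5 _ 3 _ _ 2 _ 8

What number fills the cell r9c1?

1

r1c7 = 8: row 1 has {1,4,5,6,7,9}; col 7 has {2,3,4,7}; box has {1,4,5,6,7,9} → only 8 remains.
r2c9 = 2: row 2 has {3,4,5,6,7,9}; col 9 has {1,6,8,9}; box has {1,4,5,6,7,8,9} → only 2 remains.
r7c2 = 8: row 7 has {1,3,4,6}; col 2 has {4,5,7,9}; box has {2,5,6} → only 8 remains.
r8c2 = 3: row 8 has {1,2,9}; col 2 has {4,5,7,8,9}; box has {2,5,6,8} → only 3 remains.
r9c8 = 6: row 9 has {2,3,5,8}; col 8 has {1,4,5,7,9}; box has {1,2,3,4,8,9} → only 6 remains.
r1c8 = 3: row 1 has {1,4,5,6,7,8,9}; col 8 has {1,4,5,6,7,9}; box has {1,2,4,5,6,7,8,9} → only 3 remains.
r2c1 = 8: row 2 has {2,3,4,5,6,7,9}; col 1 has {6,7}; box has {1,3,4,6,7,9} → only 8 remains.
r2c5 = 1: row 2 has {2,3,4,5,6,7,8,9}; col 5 has {4,5,7}; box has {4,5,6,7,9} → only 1 remains.
r3c3 = 5: row 3 has {1,4,6,7,9}; col 3 has {1,2,3,4,6}; box has {1,3,4,6,7,8,9} → only 5 remains.
r7c1 = 9: row 7 has {1,3,4,6,8}; col 1 has {6,7,8}; box has {2,3,5,6,8} → only 9 remains.
r7c5 = 2: row 7 has {1,3,4,6,8,9}; col 5 has {1,4,5,7}; box has {1,3} → only 2 remains.
r7c6 = 5: row 7 has {1,2,3,4,6,8,9}; col 6 has {1,7}; box has {1,2,3} → only 5 remains.
r8c1 = 4: row 8 has {1,2,3,9}; col 1 has {6,7,8,9}; box has {2,3,5,6,8,9} → only 4 remains.
r8c7 = 5: row 8 has {1,2,3,4,9}; col 7 has {2,3,4,7,8}; box has {1,2,3,4,6,8,9} → only 5 remains.
r8c9 = 7: row 8 has {1,2,3,4,5,9}; col 9 has {1,2,6,8,9}; box has {1,2,3,4,5,6,8,9} → only 7 remains.
r9c1 = 1: row 9 has {2,3,5,6,8}; col 1 has {4,6,7,8,9}; box has {2,3,4,5,6,8,9} → only 1 remains.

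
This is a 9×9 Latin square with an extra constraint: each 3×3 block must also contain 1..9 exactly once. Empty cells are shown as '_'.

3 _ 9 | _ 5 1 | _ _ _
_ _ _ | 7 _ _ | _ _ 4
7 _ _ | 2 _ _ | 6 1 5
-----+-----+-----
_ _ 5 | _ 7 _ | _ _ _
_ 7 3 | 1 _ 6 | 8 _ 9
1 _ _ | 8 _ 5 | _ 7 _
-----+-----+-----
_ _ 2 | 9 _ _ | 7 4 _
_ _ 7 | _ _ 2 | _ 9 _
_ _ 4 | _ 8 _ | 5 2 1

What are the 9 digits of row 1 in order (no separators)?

369451287

R1C7 = 2: row 1 has {1,3,5,9}; col 7 has {5,6,7,8}; box has {1,4,5,6} → only 2 remains.
R1C8 = 8: row 1 has {1,2,3,5,9}; col 8 has {1,2,4,7,9}; box has {1,2,4,5,6} → only 8 remains.
R1C9 = 7: row 1 has {1,2,3,5,8,9}; col 9 has {1,4,5,9}; box has {1,2,4,5,6,8} → only 7 remains.
R2C8 = 3: row 2 has {4,7}; col 8 has {1,2,4,7,8,9}; box has {1,2,4,5,6,7,8} → only 3 remains.
R3C3 = 8: row 3 has {1,2,5,6,7}; col 3 has {2,3,4,5,7,9}; box has {3,7,9} → only 8 remains.
R4C8 = 6: row 4 has {5,7}; col 8 has {1,2,3,4,7,8,9}; box has {7,8,9} → only 6 remains.
R5C8 = 5: row 5 has {1,3,6,7,8,9}; col 8 has {1,2,3,4,6,7,8,9}; box has {6,7,8,9} → only 5 remains.
R6C3 = 6: row 6 has {1,5,7,8}; col 3 has {2,3,4,5,7,8,9}; box has {1,3,5,7} → only 6 remains.
R7C6 = 3: row 7 has {2,4,7,9}; col 6 has {1,2,5,6}; box has {2,8,9} → only 3 remains.
R8C7 = 3: row 8 has {2,7,9}; col 7 has {2,5,6,7,8}; box has {1,2,4,5,7,9} → only 3 remains.
R9C4 = 6: row 9 has {1,2,4,5,8}; col 4 has {1,2,7,8,9}; box has {2,3,8,9} → only 6 remains.
R9C6 = 7: row 9 has {1,2,4,5,6,8}; col 6 has {1,2,3,5,6}; box has {2,3,6,8,9} → only 7 remains.
R1C4 = 4: row 1 has {1,2,3,5,7,8,9}; col 4 has {1,2,6,7,8,9}; box has {1,2,5,7} → only 4 remains.
R2C3 = 1: row 2 has {3,4,7}; col 3 has {2,3,4,5,6,7,8,9}; box has {3,7,8,9} → only 1 remains.
R2C7 = 9: row 2 has {1,3,4,7}; col 7 has {2,3,5,6,7,8}; box has {1,2,3,4,5,6,7,8} → only 9 remains.
R3C2 = 4: row 3 has {1,2,5,6,7,8}; col 2 has {7}; box has {1,3,7,8,9} → only 4 remains.
R3C6 = 9: row 3 has {1,2,4,5,6,7,8}; col 6 has {1,2,3,5,6,7}; box has {1,2,4,5,7} → only 9 remains.
R4C4 = 3: row 4 has {5,6,7}; col 4 has {1,2,4,6,7,8,9}; box has {1,5,6,7,8} → only 3 remains.
R4C6 = 4: row 4 has {3,5,6,7}; col 6 has {1,2,3,5,6,7,9}; box has {1,3,5,6,7,8} → only 4 remains.
R4C7 = 1: row 4 has {3,4,5,6,7}; col 7 has {2,3,5,6,7,8,9}; box has {5,6,7,8,9} → only 1 remains.
R4C9 = 2: row 4 has {1,3,4,5,6,7}; col 9 has {1,4,5,7,9}; box has {1,5,6,7,8,9} → only 2 remains.
R5C5 = 2: row 5 has {1,3,5,6,7,8,9}; col 5 has {5,7,8}; box has {1,3,4,5,6,7,8} → only 2 remains.
R6C5 = 9: row 6 has {1,5,6,7,8}; col 5 has {2,5,7,8}; box has {1,2,3,4,5,6,7,8} → only 9 remains.
R6C7 = 4: row 6 has {1,5,6,7,8,9}; col 7 has {1,2,3,5,6,7,8,9}; box has {1,2,5,6,7,8,9} → only 4 remains.
R6C9 = 3: row 6 has {1,4,5,6,7,8,9}; col 9 has {1,2,4,5,7,9}; box has {1,2,4,5,6,7,8,9} → only 3 remains.
R7C5 = 1: row 7 has {2,3,4,7,9}; col 5 has {2,5,7,8,9}; box has {2,3,6,7,8,9} → only 1 remains.
R8C4 = 5: row 8 has {2,3,7,9}; col 4 has {1,2,3,4,6,7,8,9}; box has {1,2,3,6,7,8,9} → only 5 remains.
R8C5 = 4: row 8 has {2,3,5,7,9}; col 5 has {1,2,5,7,8,9}; box has {1,2,3,5,6,7,8,9} → only 4 remains.
R9C1 = 9: row 9 has {1,2,4,5,6,7,8}; col 1 has {1,3,7}; box has {2,4,7} → only 9 remains.
R9C2 = 3: row 9 has {1,2,4,5,6,7,8,9}; col 2 has {4,7}; box has {2,4,7,9} → only 3 remains.
R1C2 = 6: row 1 has {1,2,3,4,5,7,8,9}; col 2 has {3,4,7}; box has {1,3,4,7,8,9} → only 6 remains.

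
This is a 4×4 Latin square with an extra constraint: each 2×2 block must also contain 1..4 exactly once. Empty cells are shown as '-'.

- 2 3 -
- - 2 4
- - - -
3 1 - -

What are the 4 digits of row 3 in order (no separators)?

2413

R1C4 = 1: row 1 has {2,3}; col 4 has {4}; box has {2,3,4} → only 1 remains.
R2C1 = 1: row 2 has {2,4}; col 1 has {3}; box has {2} → only 1 remains.
R2C2 = 3: row 2 has {1,2,4}; col 2 has {1,2}; box has {1,2} → only 3 remains.
R3C2 = 4: row 3 has {}; col 2 has {1,2,3}; box has {1,3} → only 4 remains.
R3C3 = 1: row 3 has {4}; col 3 has {2,3}; box has {} → only 1 remains.
R4C3 = 4: row 4 has {1,3}; col 3 has {1,2,3}; box has {1} → only 4 remains.
R4C4 = 2: row 4 has {1,3,4}; col 4 has {1,4}; box has {1,4} → only 2 remains.
R1C1 = 4: row 1 has {1,2,3}; col 1 has {1,3}; box has {1,2,3} → only 4 remains.
R3C1 = 2: row 3 has {1,4}; col 1 has {1,3,4}; box has {1,3,4} → only 2 remains.
R3C4 = 3: row 3 has {1,2,4}; col 4 has {1,2,4}; box has {1,2,4} → only 3 remains.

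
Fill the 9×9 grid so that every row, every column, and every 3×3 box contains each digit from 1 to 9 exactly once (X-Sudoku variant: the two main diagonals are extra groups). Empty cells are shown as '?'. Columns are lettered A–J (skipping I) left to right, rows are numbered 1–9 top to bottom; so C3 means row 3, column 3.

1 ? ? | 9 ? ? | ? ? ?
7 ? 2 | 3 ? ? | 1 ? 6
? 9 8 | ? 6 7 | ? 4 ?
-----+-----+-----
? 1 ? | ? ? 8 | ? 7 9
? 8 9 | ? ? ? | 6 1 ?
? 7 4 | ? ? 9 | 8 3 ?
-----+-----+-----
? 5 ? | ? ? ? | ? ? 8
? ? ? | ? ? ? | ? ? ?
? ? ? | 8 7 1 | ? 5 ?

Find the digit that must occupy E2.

B2 = 4: row 2 has {1,2,3,6,7}; col 2 has {1,5,7,8,9}; box has {1,2,7,8,9}; main diagonal has {1,8,9} → only 4 remains.
F2 = 5: row 2 has {1,2,3,4,6,7}; col 6 has {1,7,8,9}; box has {3,6,7,9} → only 5 remains.
H2 = 9: row 2 has {1,2,3,4,5,6,7}; col 8 has {1,3,4,5,7}; box has {1,4,6}; anti-diagonal has {8} → only 9 remains.
E2 = 8: row 2 has {1,2,3,4,5,6,7,9}; col 5 has {6,7}; box has {3,5,6,7,9} → only 8 remains.

8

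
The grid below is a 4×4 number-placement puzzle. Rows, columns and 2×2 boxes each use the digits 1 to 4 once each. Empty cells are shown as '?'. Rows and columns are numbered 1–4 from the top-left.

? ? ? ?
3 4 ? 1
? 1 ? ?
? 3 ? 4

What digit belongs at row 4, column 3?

1

row 1, column 2 = 2: row 1 has {}; col 2 has {1,3,4}; box has {3,4} → only 2 remains.
row 1, column 4 = 3: row 1 has {2}; col 4 has {1,4}; box has {1} → only 3 remains.
row 2, column 3 = 2: row 2 has {1,3,4}; col 3 has {}; box has {1,3} → only 2 remains.
row 3, column 3 = 3: row 3 has {1}; col 3 has {2}; box has {4} → only 3 remains.
row 3, column 4 = 2: row 3 has {1,3}; col 4 has {1,3,4}; box has {3,4} → only 2 remains.
row 4, column 1 = 2: row 4 has {3,4}; col 1 has {3}; box has {1,3} → only 2 remains.
row 4, column 3 = 1: row 4 has {2,3,4}; col 3 has {2,3}; box has {2,3,4} → only 1 remains.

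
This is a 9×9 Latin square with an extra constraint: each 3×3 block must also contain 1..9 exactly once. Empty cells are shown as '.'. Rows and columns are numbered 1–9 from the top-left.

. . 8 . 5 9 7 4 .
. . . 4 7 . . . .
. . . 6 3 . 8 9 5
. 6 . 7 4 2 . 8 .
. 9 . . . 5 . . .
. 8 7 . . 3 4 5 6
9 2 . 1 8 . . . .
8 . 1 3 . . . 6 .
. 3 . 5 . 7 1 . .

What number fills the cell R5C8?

R1C2 = 1: row 1 has {4,5,7,8,9}; col 2 has {2,3,6,8,9}; box has {8} → only 1 remains.
R1C4 = 2: row 1 has {1,4,5,7,8,9}; col 4 has {1,3,4,5,6,7}; box has {3,4,5,6,7,9} → only 2 remains.
R1C9 = 3: row 1 has {1,2,4,5,7,8,9}; col 9 has {5,6}; box has {4,5,7,8,9} → only 3 remains.
R2C2 = 5: row 2 has {4,7}; col 2 has {1,2,3,6,8,9}; box has {1,8} → only 5 remains.
R3C6 = 1: row 3 has {3,5,6,8,9}; col 6 has {2,3,5,7,9}; box has {2,3,4,5,6,7,9} → only 1 remains.
R5C4 = 8: row 5 has {5,9}; col 4 has {1,2,3,4,5,6,7}; box has {2,3,4,5,7} → only 8 remains.
R6C4 = 9: row 6 has {3,4,5,6,7,8}; col 4 has {1,2,3,4,5,6,7,8}; box has {2,3,4,5,7,8} → only 9 remains.
R6C5 = 1: row 6 has {3,4,5,6,7,8,9}; col 5 has {3,4,5,7,8}; box has {2,3,4,5,7,8,9} → only 1 remains.
R8C6 = 4: row 8 has {1,3,6,8}; col 6 has {1,2,3,5,7,9}; box has {1,3,5,7,8} → only 4 remains.
R9C8 = 2: row 9 has {1,3,5,7}; col 8 has {4,5,6,8,9}; box has {1,6} → only 2 remains.
R1C1 = 6: row 1 has {1,2,3,4,5,7,8,9}; col 1 has {8,9}; box has {1,5,8} → only 6 remains.
R2C6 = 8: row 2 has {4,5,7}; col 6 has {1,2,3,4,5,7,9}; box has {1,2,3,4,5,6,7,9} → only 8 remains.
R2C8 = 1: row 2 has {4,5,7,8}; col 8 has {2,4,5,6,8,9}; box has {3,4,5,7,8,9} → only 1 remains.
R2C9 = 2: row 2 has {1,4,5,7,8}; col 9 has {3,5,6}; box has {1,3,4,5,7,8,9} → only 2 remains.
R5C5 = 6: row 5 has {5,8,9}; col 5 has {1,3,4,5,7,8}; box has {1,2,3,4,5,7,8,9} → only 6 remains.
R6C1 = 2: row 6 has {1,3,4,5,6,7,8,9}; col 1 has {6,8,9}; box has {6,7,8,9} → only 2 remains.
R7C6 = 6: row 7 has {1,2,8,9}; col 6 has {1,2,3,4,5,7,8,9}; box has {1,3,4,5,7,8} → only 6 remains.
R8C2 = 7: row 8 has {1,3,4,6,8}; col 2 has {1,2,3,5,6,8,9}; box has {1,2,3,8,9} → only 7 remains.
R8C9 = 9: row 8 has {1,3,4,6,7,8}; col 9 has {2,3,5,6}; box has {1,2,6} → only 9 remains.
R9C1 = 4: row 9 has {1,2,3,5,7}; col 1 has {2,6,8,9}; box has {1,2,3,7,8,9} → only 4 remains.
R9C3 = 6: row 9 has {1,2,3,4,5,7}; col 3 has {1,7,8}; box has {1,2,3,4,7,8,9} → only 6 remains.
R9C5 = 9: row 9 has {1,2,3,4,5,6,7}; col 5 has {1,3,4,5,6,7,8}; box has {1,3,4,5,6,7,8} → only 9 remains.
R9C9 = 8: row 9 has {1,2,3,4,5,6,7,9}; col 9 has {2,3,5,6,9}; box has {1,2,6,9} → only 8 remains.
R2C1 = 3: row 2 has {1,2,4,5,7,8}; col 1 has {2,4,6,8,9}; box has {1,5,6,8} → only 3 remains.
R2C3 = 9: row 2 has {1,2,3,4,5,7,8}; col 3 has {1,6,7,8}; box has {1,3,5,6,8} → only 9 remains.
R2C7 = 6: row 2 has {1,2,3,4,5,7,8,9}; col 7 has {1,4,7,8}; box has {1,2,3,4,5,7,8,9} → only 6 remains.
R3C1 = 7: row 3 has {1,3,5,6,8,9}; col 1 has {2,3,4,6,8,9}; box has {1,3,5,6,8,9} → only 7 remains.
R3C2 = 4: row 3 has {1,3,5,6,7,8,9}; col 2 has {1,2,3,5,6,7,8,9}; box has {1,3,5,6,7,8,9} → only 4 remains.
R3C3 = 2: row 3 has {1,3,4,5,6,7,8,9}; col 3 has {1,6,7,8,9}; box has {1,3,4,5,6,7,8,9} → only 2 remains.
R4C9 = 1: row 4 has {2,4,6,7,8}; col 9 has {2,3,5,6,8,9}; box has {4,5,6,8} → only 1 remains.
R5C1 = 1: row 5 has {5,6,8,9}; col 1 has {2,3,4,6,7,8,9}; box has {2,6,7,8,9} → only 1 remains.
R5C9 = 7: row 5 has {1,5,6,8,9}; col 9 has {1,2,3,5,6,8,9}; box has {1,4,5,6,8} → only 7 remains.
R7C3 = 5: row 7 has {1,2,6,8,9}; col 3 has {1,2,6,7,8,9}; box has {1,2,3,4,6,7,8,9} → only 5 remains.
R7C7 = 3: row 7 has {1,2,5,6,8,9}; col 7 has {1,4,6,7,8}; box has {1,2,6,8,9} → only 3 remains.
R7C8 = 7: row 7 has {1,2,3,5,6,8,9}; col 8 has {1,2,4,5,6,8,9}; box has {1,2,3,6,8,9} → only 7 remains.
R7C9 = 4: row 7 has {1,2,3,5,6,7,8,9}; col 9 has {1,2,3,5,6,7,8,9}; box has {1,2,3,6,7,8,9} → only 4 remains.
R8C5 = 2: row 8 has {1,3,4,6,7,8,9}; col 5 has {1,3,4,5,6,7,8,9}; box has {1,3,4,5,6,7,8,9} → only 2 remains.
R8C7 = 5: row 8 has {1,2,3,4,6,7,8,9}; col 7 has {1,3,4,6,7,8}; box has {1,2,3,4,6,7,8,9} → only 5 remains.
R4C1 = 5: row 4 has {1,2,4,6,7,8}; col 1 has {1,2,3,4,6,7,8,9}; box has {1,2,6,7,8,9} → only 5 remains.
R4C3 = 3: row 4 has {1,2,4,5,6,7,8}; col 3 has {1,2,5,6,7,8,9}; box has {1,2,5,6,7,8,9} → only 3 remains.
R4C7 = 9: row 4 has {1,2,3,4,5,6,7,8}; col 7 has {1,3,4,5,6,7,8}; box has {1,4,5,6,7,8} → only 9 remains.
R5C3 = 4: row 5 has {1,5,6,7,8,9}; col 3 has {1,2,3,5,6,7,8,9}; box has {1,2,3,5,6,7,8,9} → only 4 remains.
R5C7 = 2: row 5 has {1,4,5,6,7,8,9}; col 7 has {1,3,4,5,6,7,8,9}; box has {1,4,5,6,7,8,9} → only 2 remains.
R5C8 = 3: row 5 has {1,2,4,5,6,7,8,9}; col 8 has {1,2,4,5,6,7,8,9}; box has {1,2,4,5,6,7,8,9} → only 3 remains.

3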